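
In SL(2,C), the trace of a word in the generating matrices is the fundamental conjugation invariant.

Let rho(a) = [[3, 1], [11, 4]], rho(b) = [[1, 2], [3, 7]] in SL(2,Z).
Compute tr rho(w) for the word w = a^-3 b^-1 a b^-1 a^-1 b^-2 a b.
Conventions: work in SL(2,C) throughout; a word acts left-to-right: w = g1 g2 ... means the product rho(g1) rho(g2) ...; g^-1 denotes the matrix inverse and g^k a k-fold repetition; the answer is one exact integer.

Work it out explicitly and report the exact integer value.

rho(a^-1) = [[4, -1], [-11, 3]]
... * rho(a^-1) = [[4, -1], [-11, 3]]  ->  [[27, -7], [-77, 20]]
... * rho(a^-1) = [[4, -1], [-11, 3]]  ->  [[185, -48], [-528, 137]]
... * rho(b^-1) = [[7, -2], [-3, 1]]  ->  [[1439, -418], [-4107, 1193]]
... * rho(a) = [[3, 1], [11, 4]]  ->  [[-281, -233], [802, 665]]
... * rho(b^-1) = [[7, -2], [-3, 1]]  ->  [[-1268, 329], [3619, -939]]
... * rho(a^-1) = [[4, -1], [-11, 3]]  ->  [[-8691, 2255], [24805, -6436]]
... * rho(b^-1) = [[7, -2], [-3, 1]]  ->  [[-67602, 19637], [192943, -56046]]
... * rho(b^-1) = [[7, -2], [-3, 1]]  ->  [[-532125, 154841], [1518739, -441932]]
... * rho(a) = [[3, 1], [11, 4]]  ->  [[106876, 87239], [-305035, -248989]]
... * rho(b) = [[1, 2], [3, 7]]  ->  [[368593, 824425], [-1052002, -2352993]]
tr = 368593 + -2352993 = -1984400

-1984400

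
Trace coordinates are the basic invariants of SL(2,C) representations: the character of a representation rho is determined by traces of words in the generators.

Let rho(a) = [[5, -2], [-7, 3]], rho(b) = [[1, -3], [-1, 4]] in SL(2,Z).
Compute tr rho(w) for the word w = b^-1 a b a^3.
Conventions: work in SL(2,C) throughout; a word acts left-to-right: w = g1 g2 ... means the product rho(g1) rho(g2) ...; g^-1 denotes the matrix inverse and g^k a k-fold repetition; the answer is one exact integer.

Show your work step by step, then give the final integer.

-1513

rho(b^-1) = [[4, 3], [1, 1]]
... * rho(a) = [[5, -2], [-7, 3]]  ->  [[-1, 1], [-2, 1]]
... * rho(b) = [[1, -3], [-1, 4]]  ->  [[-2, 7], [-3, 10]]
... * rho(a) = [[5, -2], [-7, 3]]  ->  [[-59, 25], [-85, 36]]
... * rho(a) = [[5, -2], [-7, 3]]  ->  [[-470, 193], [-677, 278]]
... * rho(a) = [[5, -2], [-7, 3]]  ->  [[-3701, 1519], [-5331, 2188]]
tr = -3701 + 2188 = -1513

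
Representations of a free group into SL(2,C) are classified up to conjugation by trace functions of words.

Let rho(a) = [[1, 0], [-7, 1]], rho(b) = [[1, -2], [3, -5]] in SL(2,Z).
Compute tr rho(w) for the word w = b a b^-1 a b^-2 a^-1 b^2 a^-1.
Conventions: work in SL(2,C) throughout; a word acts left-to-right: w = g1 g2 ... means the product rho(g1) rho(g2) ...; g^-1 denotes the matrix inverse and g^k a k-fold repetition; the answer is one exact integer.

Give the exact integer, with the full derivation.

988038

rho(b) = [[1, -2], [3, -5]]
... * rho(a) = [[1, 0], [-7, 1]]  ->  [[15, -2], [38, -5]]
... * rho(b^-1) = [[-5, 2], [-3, 1]]  ->  [[-69, 28], [-175, 71]]
... * rho(a) = [[1, 0], [-7, 1]]  ->  [[-265, 28], [-672, 71]]
... * rho(b^-1) = [[-5, 2], [-3, 1]]  ->  [[1241, -502], [3147, -1273]]
... * rho(b^-1) = [[-5, 2], [-3, 1]]  ->  [[-4699, 1980], [-11916, 5021]]
... * rho(a^-1) = [[1, 0], [7, 1]]  ->  [[9161, 1980], [23231, 5021]]
... * rho(b) = [[1, -2], [3, -5]]  ->  [[15101, -28222], [38294, -71567]]
... * rho(b) = [[1, -2], [3, -5]]  ->  [[-69565, 110908], [-176407, 281247]]
... * rho(a^-1) = [[1, 0], [7, 1]]  ->  [[706791, 110908], [1792322, 281247]]
tr = 706791 + 281247 = 988038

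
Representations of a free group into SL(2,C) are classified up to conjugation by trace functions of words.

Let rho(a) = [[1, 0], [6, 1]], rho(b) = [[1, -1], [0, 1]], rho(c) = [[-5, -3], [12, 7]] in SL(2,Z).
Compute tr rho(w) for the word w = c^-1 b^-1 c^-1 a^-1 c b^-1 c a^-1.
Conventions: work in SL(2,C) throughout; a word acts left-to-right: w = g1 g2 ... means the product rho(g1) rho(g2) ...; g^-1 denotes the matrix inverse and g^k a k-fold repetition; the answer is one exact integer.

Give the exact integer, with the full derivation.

41918

rho(c^-1) = [[7, 3], [-12, -5]]
... * rho(b^-1) = [[1, 1], [0, 1]]  ->  [[7, 10], [-12, -17]]
... * rho(c^-1) = [[7, 3], [-12, -5]]  ->  [[-71, -29], [120, 49]]
... * rho(a^-1) = [[1, 0], [-6, 1]]  ->  [[103, -29], [-174, 49]]
... * rho(c) = [[-5, -3], [12, 7]]  ->  [[-863, -512], [1458, 865]]
... * rho(b^-1) = [[1, 1], [0, 1]]  ->  [[-863, -1375], [1458, 2323]]
... * rho(c) = [[-5, -3], [12, 7]]  ->  [[-12185, -7036], [20586, 11887]]
... * rho(a^-1) = [[1, 0], [-6, 1]]  ->  [[30031, -7036], [-50736, 11887]]
tr = 30031 + 11887 = 41918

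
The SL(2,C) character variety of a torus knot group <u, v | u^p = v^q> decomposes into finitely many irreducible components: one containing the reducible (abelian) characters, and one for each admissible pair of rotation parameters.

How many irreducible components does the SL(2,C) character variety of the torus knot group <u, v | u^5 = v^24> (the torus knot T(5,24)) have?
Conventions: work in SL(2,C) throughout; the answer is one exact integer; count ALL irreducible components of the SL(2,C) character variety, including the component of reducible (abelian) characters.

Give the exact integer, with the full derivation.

47

Gamma = < u, v | u^5 = v^24 > (torus knot T(5,24)); the central element u^5 = v^24 acts as +I or -I in any irreducible SL(2,C) representation.
On an irreducible component, tr(u) is locked at 2*cos(pi*alpha/5) for some alpha in 1..4, and tr(v) at 2*cos(pi*beta/24) for some beta in 1..23.
u^5 = (-1)^alpha I and v^24 = (-1)^beta I must agree, so alpha and beta have equal parity.
Enumerate parity-matched pairs: 2*12 odd-odd plus 2*11 even-even gives 46.
That is 46 components of irreducible characters, and with the reducible (abelian) component the total is 47.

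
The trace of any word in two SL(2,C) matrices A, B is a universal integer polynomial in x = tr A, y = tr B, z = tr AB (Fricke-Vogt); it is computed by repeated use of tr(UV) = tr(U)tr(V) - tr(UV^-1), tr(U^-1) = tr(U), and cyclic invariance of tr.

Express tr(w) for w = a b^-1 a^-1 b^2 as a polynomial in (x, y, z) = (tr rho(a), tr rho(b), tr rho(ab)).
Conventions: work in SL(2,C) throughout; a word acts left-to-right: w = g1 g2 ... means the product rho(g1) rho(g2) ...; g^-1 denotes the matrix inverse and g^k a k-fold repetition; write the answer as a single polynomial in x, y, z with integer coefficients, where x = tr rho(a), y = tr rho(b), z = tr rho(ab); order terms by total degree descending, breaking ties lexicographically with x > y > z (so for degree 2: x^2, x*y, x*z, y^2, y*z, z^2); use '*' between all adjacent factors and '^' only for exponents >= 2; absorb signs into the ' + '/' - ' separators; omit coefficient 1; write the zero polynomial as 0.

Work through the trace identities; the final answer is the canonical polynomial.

apply: trace(b^2) = trace(b) * trace(b) - trace(1) = y^2 - 2
trace(b a b) = trace(b) * trace(a b) - trace(a) = y*z - x
apply: trace(b^2 a b) = trace(b) * trace(b a b) - trace(b a) = y^2*z - x*y - z
use: trace(a b a b) = trace(a b) * trace(a b) - trace(1)   [split at repeated a] = z^2 - 2
apply: trace(a b a) = trace(a) * trace(b a) - trace(b) = x*z - y
trace(b^2 a b a) = trace(b) * trace(a b a b) - trace(a b a) = y*z^2 - x*z - y
trace(a^-1 b^2 a b) = trace(b^2 a b) * trace(a) - trace(b^2 a b a) = x*y^2*z - x^2*y - y*z^2 + y
trace(a b^-1 a^-1 b^2) = trace(a^-1 b^2 a) * trace(b) - trace(a^-1 b^2 a b) = -x*y^2*z + x^2*y + y^3 + y*z^2 - 3*y

-x*y^2*z + x^2*y + y^3 + y*z^2 - 3*y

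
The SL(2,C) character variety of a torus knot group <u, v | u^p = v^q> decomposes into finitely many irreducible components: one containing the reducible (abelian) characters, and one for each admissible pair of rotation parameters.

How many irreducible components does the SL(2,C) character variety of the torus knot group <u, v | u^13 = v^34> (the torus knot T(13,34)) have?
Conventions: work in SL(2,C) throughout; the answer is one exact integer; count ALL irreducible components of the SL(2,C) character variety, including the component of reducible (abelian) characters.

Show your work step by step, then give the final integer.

199

Gamma = < u, v | u^13 = v^34 > (torus knot T(13,34)); the central element u^13 = v^34 acts as +I or -I in any irreducible SL(2,C) representation.
This locks tr(u) to 2*cos(pi*alpha/13), alpha in 1..12, and tr(v) to 2*cos(pi*beta/34), beta in 1..33, on each component of irreducible characters.
The two central values (-1)^alpha I and (-1)^beta I must be the same matrix, so alpha and beta share a parity.
count pairs: odd alpha (6 choices) x odd beta (17), plus even alpha (6) x even beta (16): 6*17 + 6*16 = 198.
That is 198 components of irreducible characters, and with the reducible (abelian) component the total is 199.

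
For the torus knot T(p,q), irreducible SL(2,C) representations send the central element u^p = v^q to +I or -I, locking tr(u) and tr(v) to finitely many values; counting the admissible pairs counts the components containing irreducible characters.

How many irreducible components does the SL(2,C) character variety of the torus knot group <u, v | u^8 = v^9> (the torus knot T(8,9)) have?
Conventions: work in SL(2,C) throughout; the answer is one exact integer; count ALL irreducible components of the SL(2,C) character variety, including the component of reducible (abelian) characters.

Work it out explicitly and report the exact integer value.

Gamma = < u, v | u^8 = v^9 > (torus knot T(8,9)); the central element u^8 = v^9 acts as +I or -I in any irreducible SL(2,C) representation.
So on each irreducible component the traces are pinned: tr(u) = 2*cos(pi*alpha/8) with 1 <= alpha <= 7, tr(v) = 2*cos(pi*beta/9) with 1 <= beta <= 8.
Consistency of u^8 = (-1)^alpha I with v^9 = (-1)^beta I forces alpha = beta (mod 2).
Enumerate parity-matched pairs: 4*4 odd-odd plus 3*4 even-even gives 28.
That is 28 components of irreducible characters, and with the reducible (abelian) component the total is 29.

29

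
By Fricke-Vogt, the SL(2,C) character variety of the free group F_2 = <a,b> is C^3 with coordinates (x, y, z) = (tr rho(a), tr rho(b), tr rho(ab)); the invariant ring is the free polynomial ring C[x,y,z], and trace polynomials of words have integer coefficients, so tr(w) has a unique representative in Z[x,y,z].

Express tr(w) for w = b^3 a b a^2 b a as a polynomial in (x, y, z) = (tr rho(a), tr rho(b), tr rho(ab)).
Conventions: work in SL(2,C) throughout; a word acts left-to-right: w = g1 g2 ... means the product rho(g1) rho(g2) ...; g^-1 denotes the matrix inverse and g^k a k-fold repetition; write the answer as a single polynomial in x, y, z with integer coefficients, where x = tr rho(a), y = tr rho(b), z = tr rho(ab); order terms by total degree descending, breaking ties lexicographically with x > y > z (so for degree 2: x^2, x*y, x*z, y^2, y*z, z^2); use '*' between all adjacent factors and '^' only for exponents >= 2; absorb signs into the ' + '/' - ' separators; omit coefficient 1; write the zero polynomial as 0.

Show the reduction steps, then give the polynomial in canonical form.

tr(a b a b) = tr(a b) * tr(a b) - tr(1)   [split at a repeated a] = z^2 - 2
tr(a b a b a b) = tr(a b) * tr(a b a b) - tr(a^-1 b^-1)   [split at a repeated a] = z^3 - 3*z
tr(b a b) = tr(b) * tr(a b) - tr(a)   [square of b] = y*z - x
tr(a b a b a) = tr(a) * tr(b a b a) - tr(b a b)   [square of a] = x*z^2 - y*z - x
next, tr(a b a b a b^2) = tr(b) * tr(a b a b a b) - tr(a b a b a)   [square of b] = y*z^3 - x*z^2 - 2*y*z + x
tr(b a b^3 a b a) = tr(b) * tr(a b a b a b^2) - tr(a b a b a b)   [square of b] = y^2*z^3 - x*y*z^2 - 2*y^2*z - z^3 + x*y + 3*z
tr(a b a) = tr(a) * tr(b a) - tr(b)   [square of a] = x*z - y
tr(a b a b^2) = tr(b) * tr(a b a b) - tr(a b a)   [square of b] = y*z^2 - x*z - y
tr(a b^3 a b) = tr(b) * tr(a b a b^2) - tr(a b a b)   [square of b] = y^2*z^2 - x*y*z - y^2 - z^2 + 2
tr(b^2) = tr(b) * tr(b) - tr(1)   [square of b] = y^2 - 2
tr(b a^2 b) = tr(a) * tr(b^2 a) - tr(b^2)   [square of a] = x*y*z - x^2 - y^2 + 2
tr(a b^3 a) = tr(b) * tr(b a^2 b) - tr(b a^2)   [square of b] = x*y^2*z - x^2*y - y^3 - x*z + 3*y
and tr(b a b^3 a b) = tr(b) * tr(a b^3 a b) - tr(a b^3 a)   [square of b] = y^3*z^2 - 2*x*y^2*z + x^2*y - y*z^2 + x*z - y
and tr(b^3 a b a^2 b a) = tr(a) * tr(b a b^3 a b a) - tr(b a b^3 a b)   [square of a] = x*y^2*z^3 - x^2*y*z^2 - y^3*z^2 - x*z^3 + y*z^2 + 2*x*z + y

x*y^2*z^3 - x^2*y*z^2 - y^3*z^2 - x*z^3 + y*z^2 + 2*x*z + y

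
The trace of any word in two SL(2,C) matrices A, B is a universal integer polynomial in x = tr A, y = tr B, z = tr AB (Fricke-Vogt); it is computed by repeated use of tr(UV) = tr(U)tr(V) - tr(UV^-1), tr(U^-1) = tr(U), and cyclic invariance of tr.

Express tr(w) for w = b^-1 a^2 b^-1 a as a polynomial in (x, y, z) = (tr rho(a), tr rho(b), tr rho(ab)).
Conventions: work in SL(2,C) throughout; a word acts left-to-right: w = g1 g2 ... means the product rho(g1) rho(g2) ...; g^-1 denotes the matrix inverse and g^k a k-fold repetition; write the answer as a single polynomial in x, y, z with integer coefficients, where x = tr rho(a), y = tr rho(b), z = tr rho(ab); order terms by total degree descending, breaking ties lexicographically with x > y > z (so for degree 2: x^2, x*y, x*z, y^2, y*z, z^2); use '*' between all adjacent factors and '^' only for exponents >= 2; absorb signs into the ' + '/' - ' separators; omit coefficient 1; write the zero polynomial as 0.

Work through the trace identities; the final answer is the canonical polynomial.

trace(a^2) = trace(a) trace(a) - trace(1) = x^2 - 2
trace(a^3) = trace(a) trace(a^2) - trace(a) = x^3 - 3*x
trace(a b a) = trace(a) trace(b a) - trace(b) = x*z - y
trace(a^3 b) = trace(a) trace(a b a) - trace(a b) = x^2*z - x*y - z
trace(a b^-1 a^2) = trace(a^3) trace(b) - trace(a^3 b) = x^3*y - x^2*z - 2*x*y + z
trace(b a b a) = trace(b a) trace(b a) - trace(1)   [split at repeated b] = z^2 - 2
trace(b a b) = trace(b) trace(a b) - trace(a) = y*z - x
trace(a^2 b a b) = trace(a) trace(b a b a) - trace(b a b) = x*z^2 - y*z - x
trace(a b^-1 a^2 b) = trace(a^2 b a) trace(b) - trace(a^2 b a b) = x^2*y*z - x*y^2 - x*z^2 + x
trace(b^-1 a^2 b^-1 a) = trace(a b^-1 a^2) trace(b) - trace(a b^-1 a^2 b) = x^3*y^2 - 2*x^2*y*z - x*y^2 + x*z^2 + y*z - x

x^3*y^2 - 2*x^2*y*z - x*y^2 + x*z^2 + y*z - x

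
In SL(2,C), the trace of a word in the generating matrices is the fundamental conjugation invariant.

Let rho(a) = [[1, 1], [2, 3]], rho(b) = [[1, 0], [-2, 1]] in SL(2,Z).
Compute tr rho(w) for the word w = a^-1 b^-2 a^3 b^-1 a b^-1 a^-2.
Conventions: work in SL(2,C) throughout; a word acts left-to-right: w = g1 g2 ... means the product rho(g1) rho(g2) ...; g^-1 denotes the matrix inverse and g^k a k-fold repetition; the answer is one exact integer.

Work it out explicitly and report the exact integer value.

rho(a^-1) = [[3, -1], [-2, 1]]
... * rho(b^-1) = [[1, 0], [2, 1]]  ->  [[1, -1], [0, 1]]
... * rho(b^-1) = [[1, 0], [2, 1]]  ->  [[-1, -1], [2, 1]]
... * rho(a) = [[1, 1], [2, 3]]  ->  [[-3, -4], [4, 5]]
... * rho(a) = [[1, 1], [2, 3]]  ->  [[-11, -15], [14, 19]]
... * rho(a) = [[1, 1], [2, 3]]  ->  [[-41, -56], [52, 71]]
... * rho(b^-1) = [[1, 0], [2, 1]]  ->  [[-153, -56], [194, 71]]
... * rho(a) = [[1, 1], [2, 3]]  ->  [[-265, -321], [336, 407]]
... * rho(b^-1) = [[1, 0], [2, 1]]  ->  [[-907, -321], [1150, 407]]
... * rho(a^-1) = [[3, -1], [-2, 1]]  ->  [[-2079, 586], [2636, -743]]
... * rho(a^-1) = [[3, -1], [-2, 1]]  ->  [[-7409, 2665], [9394, -3379]]
tr = -7409 + -3379 = -10788

-10788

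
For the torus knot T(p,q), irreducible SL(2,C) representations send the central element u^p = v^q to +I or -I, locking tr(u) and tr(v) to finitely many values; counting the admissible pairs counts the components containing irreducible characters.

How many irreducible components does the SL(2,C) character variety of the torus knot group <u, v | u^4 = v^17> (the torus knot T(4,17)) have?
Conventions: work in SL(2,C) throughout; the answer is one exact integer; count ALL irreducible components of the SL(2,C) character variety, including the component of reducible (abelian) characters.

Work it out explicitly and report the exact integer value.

25

For T(4,17): irreducibility forces the central element u^4 = v^17 to one of +I, -I.
This locks tr(u) to 2*cos(pi*alpha/4), alpha in 1..3, and tr(v) to 2*cos(pi*beta/17), beta in 1..16, on each component of irreducible characters.
u^4 = (-1)^alpha I and v^17 = (-1)^beta I must agree, so alpha and beta have equal parity.
count pairs: odd alpha (2 choices) x odd beta (8), plus even alpha (1) x even beta (8): 2*8 + 1*8 = 24.
components with irreducible characters: 24; plus the single component of reducible (abelian) characters: total 25.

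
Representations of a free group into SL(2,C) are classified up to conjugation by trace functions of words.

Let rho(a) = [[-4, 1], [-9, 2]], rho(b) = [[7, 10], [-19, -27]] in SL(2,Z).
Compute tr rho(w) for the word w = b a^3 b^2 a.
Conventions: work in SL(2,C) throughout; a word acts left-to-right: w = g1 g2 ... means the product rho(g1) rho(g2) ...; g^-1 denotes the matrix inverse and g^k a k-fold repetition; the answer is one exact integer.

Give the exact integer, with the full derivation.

-2342444

rho(b) = [[7, 10], [-19, -27]]
... * rho(a) = [[-4, 1], [-9, 2]]  ->  [[-118, 27], [319, -73]]
... * rho(a) = [[-4, 1], [-9, 2]]  ->  [[229, -64], [-619, 173]]
... * rho(a) = [[-4, 1], [-9, 2]]  ->  [[-340, 101], [919, -273]]
... * rho(b) = [[7, 10], [-19, -27]]  ->  [[-4299, -6127], [11620, 16561]]
... * rho(b) = [[7, 10], [-19, -27]]  ->  [[86320, 122439], [-233319, -330947]]
... * rho(a) = [[-4, 1], [-9, 2]]  ->  [[-1447231, 331198], [3911799, -895213]]
tr = -1447231 + -895213 = -2342444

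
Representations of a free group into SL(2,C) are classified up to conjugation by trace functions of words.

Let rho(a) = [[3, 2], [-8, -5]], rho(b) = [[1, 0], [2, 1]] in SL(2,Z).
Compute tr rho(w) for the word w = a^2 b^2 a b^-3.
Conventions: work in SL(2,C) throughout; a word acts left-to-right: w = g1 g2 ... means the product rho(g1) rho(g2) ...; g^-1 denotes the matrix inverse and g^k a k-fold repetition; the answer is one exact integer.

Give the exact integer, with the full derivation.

178

rho(a) = [[3, 2], [-8, -5]]
... * rho(a) = [[3, 2], [-8, -5]]  ->  [[-7, -4], [16, 9]]
... * rho(b) = [[1, 0], [2, 1]]  ->  [[-15, -4], [34, 9]]
... * rho(b) = [[1, 0], [2, 1]]  ->  [[-23, -4], [52, 9]]
... * rho(a) = [[3, 2], [-8, -5]]  ->  [[-37, -26], [84, 59]]
... * rho(b^-1) = [[1, 0], [-2, 1]]  ->  [[15, -26], [-34, 59]]
... * rho(b^-1) = [[1, 0], [-2, 1]]  ->  [[67, -26], [-152, 59]]
... * rho(b^-1) = [[1, 0], [-2, 1]]  ->  [[119, -26], [-270, 59]]
tr = 119 + 59 = 178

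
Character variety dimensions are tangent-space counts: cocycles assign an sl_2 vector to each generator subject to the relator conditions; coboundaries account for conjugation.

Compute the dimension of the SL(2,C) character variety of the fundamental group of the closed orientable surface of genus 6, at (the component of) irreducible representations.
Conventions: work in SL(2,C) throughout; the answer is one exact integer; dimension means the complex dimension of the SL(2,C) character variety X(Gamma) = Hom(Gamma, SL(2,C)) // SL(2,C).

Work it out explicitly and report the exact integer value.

The genus-6 surface group: 2g = 12 generators, one relator prod [a_i, b_i].
Unconstrained cocycle data is one sl_2 vector per generator (36 dimensions), cut by the relator condition d_2(z) = 0.
H^2 = coker(d_2) is dual to H^0 = 0 at irreducible rho (Poincare duality), so d_2 is onto: dim Z^1 = 33.
As always at irreducible rho, dim B^1 = 3.
Hence dim X = 33 - 3 = 30.

30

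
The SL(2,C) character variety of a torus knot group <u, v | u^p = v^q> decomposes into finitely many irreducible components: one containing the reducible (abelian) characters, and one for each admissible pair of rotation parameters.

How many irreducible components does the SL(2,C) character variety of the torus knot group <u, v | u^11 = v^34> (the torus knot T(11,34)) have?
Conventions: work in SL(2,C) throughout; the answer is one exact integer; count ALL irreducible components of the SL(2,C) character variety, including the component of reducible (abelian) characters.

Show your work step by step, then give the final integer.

Gamma = < u, v | u^11 = v^34 > (torus knot T(11,34)); the central element u^11 = v^34 acts as +I or -I in any irreducible SL(2,C) representation.
On an irreducible component, tr(u) is locked at 2*cos(pi*alpha/11) for some alpha in 1..10, and tr(v) at 2*cos(pi*beta/34) for some beta in 1..33.
u^11 = (-1)^alpha I and v^34 = (-1)^beta I must agree, so alpha and beta have equal parity.
Enumerate parity-matched pairs: 5*17 odd-odd plus 5*16 even-even gives 165.
components with irreducible characters: 165; plus the single component of reducible (abelian) characters: total 166.

166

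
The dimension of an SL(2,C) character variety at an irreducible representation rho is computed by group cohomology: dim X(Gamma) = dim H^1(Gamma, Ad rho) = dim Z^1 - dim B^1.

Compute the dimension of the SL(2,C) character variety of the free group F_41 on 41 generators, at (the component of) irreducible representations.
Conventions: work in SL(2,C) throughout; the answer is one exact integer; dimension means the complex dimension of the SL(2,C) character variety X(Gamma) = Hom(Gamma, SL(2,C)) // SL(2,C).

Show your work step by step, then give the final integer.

120

The free group F_41: 41 generators, no relators.
So Z^1 = (sl_2)^41 in full: dim Z^1 = 123.
Irreducibility makes the coboundary map sl_2 -> Z^1 injective (trivial centralizer), so dim B^1 = 3.
Therefore dim X = 123 - 3 = 120.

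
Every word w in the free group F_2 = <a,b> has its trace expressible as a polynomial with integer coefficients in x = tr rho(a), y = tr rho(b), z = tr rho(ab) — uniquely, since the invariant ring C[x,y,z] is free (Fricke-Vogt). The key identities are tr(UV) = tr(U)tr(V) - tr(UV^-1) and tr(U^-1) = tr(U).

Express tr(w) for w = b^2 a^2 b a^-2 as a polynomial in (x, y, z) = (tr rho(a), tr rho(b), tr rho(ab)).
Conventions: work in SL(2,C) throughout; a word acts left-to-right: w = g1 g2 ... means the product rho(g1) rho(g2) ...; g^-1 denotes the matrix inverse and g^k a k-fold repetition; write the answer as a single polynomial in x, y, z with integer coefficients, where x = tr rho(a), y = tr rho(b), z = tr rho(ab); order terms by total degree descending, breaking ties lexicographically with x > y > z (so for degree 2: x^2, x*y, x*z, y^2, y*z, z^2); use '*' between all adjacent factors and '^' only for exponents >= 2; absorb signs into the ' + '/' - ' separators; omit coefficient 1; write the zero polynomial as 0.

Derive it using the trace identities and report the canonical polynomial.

trace(a b^2) = trace(b) * trace(a b) - trace(a) = y*z - x
and trace(b^3 a) = trace(b) * trace(a b^2) - trace(a b) = y^2*z - x*y - z
and trace(b^2) = trace(b) * trace(b) - trace(1) = y^2 - 2
trace(b^3) = trace(b) * trace(b^2) - trace(b) = y^3 - 3*y
next, trace(b^2 a^2 b) = trace(a) * trace(b^3 a) - trace(b^3) = x*y^2*z - x^2*y - y^3 - x*z + 3*y
trace(b a b a) = trace(b a) * trace(b a) - trace(1)   [split at repeated b] = z^2 - 2
next, trace(a^2 b a b) = trace(a) * trace(b a b a) - trace(b a b) = x*z^2 - y*z - x
and trace(a b a) = trace(a) * trace(b a) - trace(b) = x*z - y
next, trace(a^2 b a) = trace(a) * trace(a b a) - trace(a b) = x^2*z - x*y - z
and trace(b^2 a^2 b a) = trace(b) * trace(a^2 b a b) - trace(a^2 b a) = x*y*z^2 - x^2*z - y^2*z + z
trace(a^-1 b^2 a^2 b) = trace(b^2 a^2 b) * trace(a) - trace(b^2 a^2 b a) = x^2*y^2*z - x^3*y - x*y^3 - x*y*z^2 + y^2*z + 3*x*y - z
next, trace(b^2 a^2 b a^-2) = trace(a^-1 b^2 a^2 b) * trace(a) - trace(a^-1 b^2 a^2 b a) = x^3*y^2*z - x^4*y - x^2*y^3 - x^2*y*z^2 + 4*x^2*y + y^3 - 3*y

x^3*y^2*z - x^4*y - x^2*y^3 - x^2*y*z^2 + 4*x^2*y + y^3 - 3*y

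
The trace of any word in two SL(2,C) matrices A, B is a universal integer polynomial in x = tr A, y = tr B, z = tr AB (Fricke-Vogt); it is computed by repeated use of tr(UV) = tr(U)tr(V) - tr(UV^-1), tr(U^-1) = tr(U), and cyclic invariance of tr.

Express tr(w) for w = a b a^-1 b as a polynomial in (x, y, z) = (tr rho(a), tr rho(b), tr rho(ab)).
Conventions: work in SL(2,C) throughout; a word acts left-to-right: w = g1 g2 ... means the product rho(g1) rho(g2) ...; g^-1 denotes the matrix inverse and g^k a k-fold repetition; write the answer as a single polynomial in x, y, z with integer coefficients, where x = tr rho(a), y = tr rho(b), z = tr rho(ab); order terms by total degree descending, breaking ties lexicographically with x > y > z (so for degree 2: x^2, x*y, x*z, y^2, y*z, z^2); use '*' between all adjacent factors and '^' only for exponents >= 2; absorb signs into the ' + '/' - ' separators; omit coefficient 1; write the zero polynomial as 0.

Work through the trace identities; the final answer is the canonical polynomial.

trace(b a b) = trace(b) * trace(a b) - trace(a) = y*z - x
reduce: trace(b a b a) = trace(b a) * trace(b a) - trace(1) = z^2 - 2
trace(a b a^-1 b) = trace(b a b) * trace(a) - trace(b a b a) = x*y*z - x^2 - z^2 + 2

x*y*z - x^2 - z^2 + 2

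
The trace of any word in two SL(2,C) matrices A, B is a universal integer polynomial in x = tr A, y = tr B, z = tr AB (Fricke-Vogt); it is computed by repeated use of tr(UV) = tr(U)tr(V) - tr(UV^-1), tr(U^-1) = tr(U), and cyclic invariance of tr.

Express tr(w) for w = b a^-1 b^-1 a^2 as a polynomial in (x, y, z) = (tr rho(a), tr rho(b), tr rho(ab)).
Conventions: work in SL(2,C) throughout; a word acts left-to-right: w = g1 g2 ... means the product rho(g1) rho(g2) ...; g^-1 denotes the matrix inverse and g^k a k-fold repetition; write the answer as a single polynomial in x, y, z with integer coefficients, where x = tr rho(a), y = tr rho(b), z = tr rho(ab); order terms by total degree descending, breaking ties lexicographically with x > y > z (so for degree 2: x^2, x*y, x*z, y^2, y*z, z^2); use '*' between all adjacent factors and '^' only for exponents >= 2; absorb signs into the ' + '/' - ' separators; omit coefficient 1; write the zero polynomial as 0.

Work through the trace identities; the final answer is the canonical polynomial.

-x^2*y*z + x^3 + x*y^2 + x*z^2 - 3*x

tr(a^2 b) = tr(a) * tr(b a) - tr(b)   [square of a] = x*z - y
tr(a^2) = tr(a) * tr(a) - tr(1)   [square of a] = x^2 - 2
and tr(b a^2 b) = tr(b) * tr(a^2 b) - tr(a^2)   [square of b] = x*y*z - x^2 - y^2 + 2
and tr(b a b a) = tr(a b) * tr(a b) - tr(1)   [split at a repeated a] = z^2 - 2
and tr(b a b) = tr(b) * tr(a b) - tr(a)   [square of b] = y*z - x
next, tr(b a^2 b a) = tr(a) * tr(b a b a) - tr(b a b)   [square of a] = x*z^2 - y*z - x
tr(a^2 b a^-1 b) = tr(b a^2 b) * tr(a) - tr(b a^2 b a)   [inverse elimination on a] = x^2*y*z - x^3 - x*y^2 - x*z^2 + y*z + 3*x
and tr(b a^-1 b^-1 a^2) = tr(a^2 b a^-1) * tr(b) - tr(a^2 b a^-1 b)   [inverse elimination on b] = -x^2*y*z + x^3 + x*y^2 + x*z^2 - 3*x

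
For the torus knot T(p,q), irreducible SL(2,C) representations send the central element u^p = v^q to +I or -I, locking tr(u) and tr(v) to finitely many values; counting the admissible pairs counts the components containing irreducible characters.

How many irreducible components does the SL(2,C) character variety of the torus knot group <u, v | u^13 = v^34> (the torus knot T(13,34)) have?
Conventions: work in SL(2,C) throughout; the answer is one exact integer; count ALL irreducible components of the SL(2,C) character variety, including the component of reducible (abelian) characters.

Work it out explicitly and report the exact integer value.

For T(13,34): irreducibility forces the central element u^13 = v^34 to one of +I, -I.
On an irreducible component, tr(u) is locked at 2*cos(pi*alpha/13) for some alpha in 1..12, and tr(v) at 2*cos(pi*beta/34) for some beta in 1..33.
The two central values (-1)^alpha I and (-1)^beta I must be the same matrix, so alpha and beta share a parity.
Counting: 6 odd alphas x 17 odd betas + 6 even alphas x 16 even betas = 102 + 96 = 198.
Total: 198 irreducible-character components + 1 reducible (abelian) component = 199.

199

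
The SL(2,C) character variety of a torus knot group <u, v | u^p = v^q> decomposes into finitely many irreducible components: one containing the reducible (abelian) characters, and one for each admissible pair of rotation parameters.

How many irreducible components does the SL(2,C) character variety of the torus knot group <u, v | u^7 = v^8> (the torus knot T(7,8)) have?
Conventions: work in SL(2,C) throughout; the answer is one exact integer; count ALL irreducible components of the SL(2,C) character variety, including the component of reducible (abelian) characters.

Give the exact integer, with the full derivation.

22

Gamma = < u, v | u^7 = v^8 > (torus knot T(7,8)); the central element u^7 = v^8 acts as +I or -I in any irreducible SL(2,C) representation.
This locks tr(u) to 2*cos(pi*alpha/7), alpha in 1..6, and tr(v) to 2*cos(pi*beta/8), beta in 1..7, on each component of irreducible characters.
u^7 = (-1)^alpha I and v^8 = (-1)^beta I must agree, so alpha and beta have equal parity.
count pairs: odd alpha (3 choices) x odd beta (4), plus even alpha (3) x even beta (3): 3*4 + 3*3 = 21.
components with irreducible characters: 21; plus the single component of reducible (abelian) characters: total 22.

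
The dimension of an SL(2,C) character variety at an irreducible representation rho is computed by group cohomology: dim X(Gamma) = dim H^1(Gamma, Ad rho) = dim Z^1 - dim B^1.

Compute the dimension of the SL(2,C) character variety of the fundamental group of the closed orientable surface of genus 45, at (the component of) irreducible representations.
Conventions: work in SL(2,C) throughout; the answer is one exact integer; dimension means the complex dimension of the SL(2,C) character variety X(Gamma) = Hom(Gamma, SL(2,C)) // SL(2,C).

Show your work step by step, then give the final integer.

264

pi_1 of the closed genus-45 surface has 90 generators bound by the single product-of-commutators relator.
Unconstrained cocycle data is one sl_2 vector per generator (270 dimensions), cut by the relator condition d_2(z) = 0.
d_2 is surjective at irreducible rho (its cokernel H^2 is dual to H^0 = 0), so dim Z^1 = 270 - 3 = 267.
dim B^1 = 3 (coboundaries, injective at irreducible rho).
dim H^1 = 267 - 3 = 264 = dim X.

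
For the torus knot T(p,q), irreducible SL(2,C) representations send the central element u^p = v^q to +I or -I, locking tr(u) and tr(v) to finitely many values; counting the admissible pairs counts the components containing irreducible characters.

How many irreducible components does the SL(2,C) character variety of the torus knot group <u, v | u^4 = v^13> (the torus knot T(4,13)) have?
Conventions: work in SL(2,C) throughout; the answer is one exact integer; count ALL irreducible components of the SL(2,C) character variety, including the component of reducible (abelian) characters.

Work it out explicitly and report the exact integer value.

For T(4,13): irreducibility forces the central element u^4 = v^13 to one of +I, -I.
This locks tr(u) to 2*cos(pi*alpha/4), alpha in 1..3, and tr(v) to 2*cos(pi*beta/13), beta in 1..12, on each component of irreducible characters.
The two central values (-1)^alpha I and (-1)^beta I must be the same matrix, so alpha and beta share a parity.
count pairs: odd alpha (2 choices) x odd beta (6), plus even alpha (1) x even beta (6): 2*6 + 1*6 = 18.
Total: 18 irreducible-character components + 1 reducible (abelian) component = 19.

19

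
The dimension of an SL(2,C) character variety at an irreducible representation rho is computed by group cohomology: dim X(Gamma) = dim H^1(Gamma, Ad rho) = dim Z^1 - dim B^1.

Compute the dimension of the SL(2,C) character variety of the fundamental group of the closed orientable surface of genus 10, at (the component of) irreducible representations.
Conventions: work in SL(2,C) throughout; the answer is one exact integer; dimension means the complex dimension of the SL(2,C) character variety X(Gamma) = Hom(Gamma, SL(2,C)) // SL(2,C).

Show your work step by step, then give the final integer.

pi_1 of the closed genus-10 surface has 20 generators bound by the single product-of-commutators relator.
A cocycle assigns one sl_2 vector per generator subject to the relator condition d_2(z) = 0: dim of the unconstrained space is 3*2g = 60.
H^2 = coker(d_2) is dual to H^0 = 0 at irreducible rho (Poincare duality), so d_2 is onto: dim Z^1 = 57.
Coboundaries contribute dim B^1 = 3 (injective at irreducible rho).
dim H^1 = 57 - 3 = 54 = dim X.

54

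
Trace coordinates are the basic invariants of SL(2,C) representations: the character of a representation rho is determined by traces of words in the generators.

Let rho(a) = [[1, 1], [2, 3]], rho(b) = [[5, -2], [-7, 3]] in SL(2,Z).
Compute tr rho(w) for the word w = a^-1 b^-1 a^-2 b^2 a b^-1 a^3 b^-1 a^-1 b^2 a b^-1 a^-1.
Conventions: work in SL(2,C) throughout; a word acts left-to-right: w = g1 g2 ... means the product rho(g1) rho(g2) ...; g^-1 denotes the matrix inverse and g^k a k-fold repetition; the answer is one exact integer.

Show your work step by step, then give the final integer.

rho(a^-1) = [[3, -1], [-2, 1]]
... * rho(b^-1) = [[3, 2], [7, 5]]  ->  [[2, 1], [1, 1]]
... * rho(a^-1) = [[3, -1], [-2, 1]]  ->  [[4, -1], [1, 0]]
... * rho(a^-1) = [[3, -1], [-2, 1]]  ->  [[14, -5], [3, -1]]
... * rho(b) = [[5, -2], [-7, 3]]  ->  [[105, -43], [22, -9]]
... * rho(b) = [[5, -2], [-7, 3]]  ->  [[826, -339], [173, -71]]
... * rho(a) = [[1, 1], [2, 3]]  ->  [[148, -191], [31, -40]]
... * rho(b^-1) = [[3, 2], [7, 5]]  ->  [[-893, -659], [-187, -138]]
... * rho(a) = [[1, 1], [2, 3]]  ->  [[-2211, -2870], [-463, -601]]
... * rho(a) = [[1, 1], [2, 3]]  ->  [[-7951, -10821], [-1665, -2266]]
... * rho(a) = [[1, 1], [2, 3]]  ->  [[-29593, -40414], [-6197, -8463]]
... * rho(b^-1) = [[3, 2], [7, 5]]  ->  [[-371677, -261256], [-77832, -54709]]
... * rho(a^-1) = [[3, -1], [-2, 1]]  ->  [[-592519, 110421], [-124078, 23123]]
... * rho(b) = [[5, -2], [-7, 3]]  ->  [[-3735542, 1516301], [-782251, 317525]]
... * rho(b) = [[5, -2], [-7, 3]]  ->  [[-29291817, 12019987], [-6133930, 2517077]]
... * rho(a) = [[1, 1], [2, 3]]  ->  [[-5251843, 6768144], [-1099776, 1417301]]
... * rho(b^-1) = [[3, 2], [7, 5]]  ->  [[31621479, 23337034], [6621779, 4886953]]
... * rho(a^-1) = [[3, -1], [-2, 1]]  ->  [[48190369, -8284445], [10091431, -1734826]]
tr = 48190369 + -1734826 = 46455543

46455543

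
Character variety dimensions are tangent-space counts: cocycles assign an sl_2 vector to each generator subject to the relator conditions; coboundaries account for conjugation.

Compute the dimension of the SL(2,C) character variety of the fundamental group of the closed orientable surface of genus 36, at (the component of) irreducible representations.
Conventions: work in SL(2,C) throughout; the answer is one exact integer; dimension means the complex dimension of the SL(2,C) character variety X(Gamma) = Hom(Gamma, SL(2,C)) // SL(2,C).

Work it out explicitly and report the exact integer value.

210

The genus-36 surface group: 2g = 72 generators, one relator prod [a_i, b_i].
A cocycle assigns one sl_2 vector per generator subject to the relator condition d_2(z) = 0: dim of the unconstrained space is 3*2g = 216.
d_2 is surjective at irreducible rho (its cokernel H^2 is dual to H^0 = 0), so dim Z^1 = 216 - 3 = 213.
As always at irreducible rho, dim B^1 = 3.
Hence dim X = 213 - 3 = 210.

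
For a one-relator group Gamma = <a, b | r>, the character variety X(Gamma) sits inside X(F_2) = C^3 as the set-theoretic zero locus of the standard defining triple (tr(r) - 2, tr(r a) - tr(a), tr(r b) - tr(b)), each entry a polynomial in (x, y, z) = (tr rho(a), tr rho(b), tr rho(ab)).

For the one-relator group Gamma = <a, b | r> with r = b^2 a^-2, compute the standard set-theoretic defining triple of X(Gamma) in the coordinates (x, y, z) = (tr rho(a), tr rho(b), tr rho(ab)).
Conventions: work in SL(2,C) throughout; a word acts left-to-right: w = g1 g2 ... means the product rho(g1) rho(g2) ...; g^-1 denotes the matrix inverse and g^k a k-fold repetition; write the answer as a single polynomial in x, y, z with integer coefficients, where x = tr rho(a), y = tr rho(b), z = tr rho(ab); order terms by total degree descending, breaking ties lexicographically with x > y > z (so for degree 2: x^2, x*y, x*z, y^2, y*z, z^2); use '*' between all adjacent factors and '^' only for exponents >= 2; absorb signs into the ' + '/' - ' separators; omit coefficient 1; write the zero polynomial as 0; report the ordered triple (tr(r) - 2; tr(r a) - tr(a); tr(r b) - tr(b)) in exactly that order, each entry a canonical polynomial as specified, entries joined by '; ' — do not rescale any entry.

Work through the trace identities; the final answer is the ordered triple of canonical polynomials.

x^2*y^2 - x*y*z - x^2 - y^2; x*y^2 - y*z - 2*x; x^2*y^3 - x*y^2*z - 2*x^2*y - y^3 + x*z + 2*y

tr(b^2) = tr(b) tr(b) - tr(1)   [square of b] = y^2 - 2
tr(b^2 a) = tr(b) tr(a b) - tr(a)   [square of b] = y*z - x
and tr(b^2 a^-1) = tr(b^2) tr(a) - tr(b^2 a)   [inverse elimination on a] = x*y^2 - y*z - x
and tr(b^2 a^-2) = tr(b^2 a^-1) tr(a) - tr(b^2)   [inverse elimination on a] = x^2*y^2 - x*y*z - x^2 - y^2 + 2
tr(b^3) = tr(b) tr(b^2) - tr(b)   [square of b] = y^3 - 3*y
tr(b^3 a) = tr(b) tr(b a b) - tr(b a)   [square of b] = y^2*z - x*y - z
and tr(b^3 a^-1) = tr(b^3) tr(a) - tr(b^3 a)   [inverse elimination on a] = x*y^3 - y^2*z - 2*x*y + z
next, tr(b^2 a^-2 b) = tr(b^3 a^-1) tr(a) - tr(b^3)   [inverse elimination on a] = x^2*y^3 - x*y^2*z - 2*x^2*y - y^3 + x*z + 3*y
assemble the triple (tr(r) - 2; tr(r a) - x; tr(r b) - y)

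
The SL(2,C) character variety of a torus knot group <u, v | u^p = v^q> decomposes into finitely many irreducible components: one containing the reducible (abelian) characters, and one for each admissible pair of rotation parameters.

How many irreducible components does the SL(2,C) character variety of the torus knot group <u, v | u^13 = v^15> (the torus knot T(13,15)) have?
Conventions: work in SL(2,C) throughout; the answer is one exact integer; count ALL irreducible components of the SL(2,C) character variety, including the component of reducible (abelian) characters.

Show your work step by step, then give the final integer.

85

Gamma = < u, v | u^13 = v^15 > (torus knot T(13,15)); the central element u^13 = v^15 acts as +I or -I in any irreducible SL(2,C) representation.
On an irreducible component, tr(u) is locked at 2*cos(pi*alpha/13) for some alpha in 1..12, and tr(v) at 2*cos(pi*beta/15) for some beta in 1..14.
u^13 = (-1)^alpha I and v^15 = (-1)^beta I must agree, so alpha and beta have equal parity.
Enumerate parity-matched pairs: 6*7 odd-odd plus 6*7 even-even gives 84.
components with irreducible characters: 84; plus the single component of reducible (abelian) characters: total 85.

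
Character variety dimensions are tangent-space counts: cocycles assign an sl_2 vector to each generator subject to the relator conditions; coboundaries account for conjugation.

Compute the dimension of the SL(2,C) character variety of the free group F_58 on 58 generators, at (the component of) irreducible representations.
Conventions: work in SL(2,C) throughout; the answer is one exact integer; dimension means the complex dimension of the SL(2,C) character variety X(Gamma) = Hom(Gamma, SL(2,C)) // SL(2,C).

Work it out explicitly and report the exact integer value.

Gamma = F_58 has 58 generators and no relators.
Z^1(Gamma, Ad rho) = (sl_2)^58: a cocycle is a free choice of one sl_2 vector per generator, so dim Z^1 = 3*58 = 174.
Irreducibility makes the coboundary map sl_2 -> Z^1 injective (trivial centralizer), so dim B^1 = 3.
Therefore dim X = 174 - 3 = 171.

171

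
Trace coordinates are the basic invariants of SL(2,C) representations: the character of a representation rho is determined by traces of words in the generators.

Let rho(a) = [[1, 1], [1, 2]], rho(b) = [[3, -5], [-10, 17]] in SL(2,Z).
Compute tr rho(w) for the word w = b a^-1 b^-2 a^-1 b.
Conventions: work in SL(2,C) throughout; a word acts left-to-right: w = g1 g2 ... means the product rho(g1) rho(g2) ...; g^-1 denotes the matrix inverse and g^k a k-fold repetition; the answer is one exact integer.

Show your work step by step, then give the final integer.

172407

rho(b) = [[3, -5], [-10, 17]]
... * rho(a^-1) = [[2, -1], [-1, 1]]  ->  [[11, -8], [-37, 27]]
... * rho(b^-1) = [[17, 5], [10, 3]]  ->  [[107, 31], [-359, -104]]
... * rho(b^-1) = [[17, 5], [10, 3]]  ->  [[2129, 628], [-7143, -2107]]
... * rho(a^-1) = [[2, -1], [-1, 1]]  ->  [[3630, -1501], [-12179, 5036]]
... * rho(b) = [[3, -5], [-10, 17]]  ->  [[25900, -43667], [-86897, 146507]]
tr = 25900 + 146507 = 172407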